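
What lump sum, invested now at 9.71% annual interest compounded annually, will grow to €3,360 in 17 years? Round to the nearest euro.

Annual rate = 9.71% = 0.0971; 17 periods.
P = 3,360/(1 + 0.0971)^17 ≈ 3,360/4.832653484 ≈ 695.2702.

€695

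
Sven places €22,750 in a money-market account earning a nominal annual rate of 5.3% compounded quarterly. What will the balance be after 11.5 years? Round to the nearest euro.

€41,682

Periodic rate = 5.3%/4 = 0.01325; periods = 4·11.5 = 46.
A = 22,750·(1 + 0.01325)^46 ≈ 22,750·1.832163264 ≈ 41,681.7143.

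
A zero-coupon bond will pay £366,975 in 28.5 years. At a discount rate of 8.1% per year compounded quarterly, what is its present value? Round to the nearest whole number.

Periodic rate = 8.1%/4 = 0.02025; 114 periods.
P = 366,975/(1 + 0.02025)^114 ≈ 366,975/9.82998358855 ≈ 37,332.2088.

£37,332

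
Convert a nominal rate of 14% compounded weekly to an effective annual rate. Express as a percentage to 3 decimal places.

15.006%

One year is 52 periods at 0.00269231 each: (1 + 0.00269231)^52 ≈ 1.150057.
EAR = 1.150057 − 1 ≈ 15.00574%.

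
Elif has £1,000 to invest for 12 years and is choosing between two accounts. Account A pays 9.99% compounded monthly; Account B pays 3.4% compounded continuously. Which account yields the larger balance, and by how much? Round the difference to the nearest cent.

Account A growth factor: (1 + 0.008325)^144 ≈ 3.299719675; balance ≈ 3,299.7197.
Account B growth factor: e^(0.034·12) = e^0.408 ≈ 1.503807161; balance ≈ 1,503.8072.
Account A is larger by 1,795.9125.

Account A, by £1,795.91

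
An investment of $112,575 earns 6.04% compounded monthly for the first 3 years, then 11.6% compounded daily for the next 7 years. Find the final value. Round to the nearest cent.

$303,759.47

Phase 1: 112,575·(1 + 0.0604/12)^36 ≈ 134,877.2588.
Phase 2: 134,877.2588·(1 + 0.116/365)^2555 ≈ 303,759.4690.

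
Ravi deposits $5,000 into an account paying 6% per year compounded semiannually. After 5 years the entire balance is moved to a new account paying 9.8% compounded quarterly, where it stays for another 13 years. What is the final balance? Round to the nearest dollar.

Phase 1: 5,000·(1 + 0.03)^10 ≈ 6,719.5819.
Phase 2: 6,719.5819·(1 + 0.0245)^52 ≈ 23,657.2530.

$23,657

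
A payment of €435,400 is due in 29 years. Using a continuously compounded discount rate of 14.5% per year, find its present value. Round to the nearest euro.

P = A·e^(−rt) = 435,400·e^(−4.205).
e^(−4.205) ≈ 0.0149207860691, so P ≈ 6,496.5103.

€6,497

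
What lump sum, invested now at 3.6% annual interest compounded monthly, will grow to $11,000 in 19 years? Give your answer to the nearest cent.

$5,556.23

Periodic rate = 3.6%/12 = 0.003; 228 periods.
P = 11,000/(1 + 0.003)^228 ≈ 11,000/1.9797608358 ≈ 5,556.2267.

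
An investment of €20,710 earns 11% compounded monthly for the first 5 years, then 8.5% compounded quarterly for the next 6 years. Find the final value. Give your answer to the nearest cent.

€59,309.41

Phase 1: 20,710·(1 + 0.11/12)^60 ≈ 35,805.8448.
Phase 2: 35,805.8448·(1 + 0.02125)^24 ≈ 59,309.4086.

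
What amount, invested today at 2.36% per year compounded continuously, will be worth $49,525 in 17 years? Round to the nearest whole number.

$33,158

P = A·e^(−rt) = 49,525·e^(−0.4012).
e^(−0.4012) ≈ 0.66951614442, so P ≈ 33,157.7871.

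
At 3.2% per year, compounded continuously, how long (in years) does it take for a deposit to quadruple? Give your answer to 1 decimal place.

43.3 years

e^(0.032t) = 4, so 0.032t = ln 4 ≈ 1.3863.
t ≈ 1.3863/0.032 ≈ 43.3217.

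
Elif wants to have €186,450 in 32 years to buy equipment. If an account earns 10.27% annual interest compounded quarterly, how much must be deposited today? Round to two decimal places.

€7,266.27

Periodic rate = 10.27%/4 = 0.025675; 128 periods.
P = 186,450/(1 + 0.025675)^128 ≈ 186,450/25.6596405721 ≈ 7,266.2748.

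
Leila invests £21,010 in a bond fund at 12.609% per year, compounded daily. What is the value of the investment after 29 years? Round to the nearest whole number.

Growth factor = (1 + 0.12609/365)^10585 ≈ 38.7053778804.
A ≈ 21,010 × 38.7053778804 ≈ 813,199.9893.

£813,200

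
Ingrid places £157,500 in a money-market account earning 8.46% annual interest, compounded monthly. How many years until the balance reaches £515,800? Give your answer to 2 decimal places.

We need (1 + 0.00705)^(12t) = 3.2749, so 12t = ln 3.2749 / ln 1.00705 ≈ 168.8611.
t ≈ 168.8611/12 = 14.0718 years.

14.07 years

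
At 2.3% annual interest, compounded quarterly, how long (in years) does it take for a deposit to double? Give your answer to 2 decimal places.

30.22 years

(1 + 0.00575)^(4t) = 2.
4t = ln 2 / ln(1 + 0.00575) ≈ 0.69315/0.00573353 ≈ 120.8936.
t ≈ 30.2234.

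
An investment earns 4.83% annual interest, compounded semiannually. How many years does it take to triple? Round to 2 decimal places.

(1 + 0.02415)^(2t) = 3.
2t = ln 3 / ln(1 + 0.02415) ≈ 1.0986/0.023863 ≈ 46.0383.
t ≈ 23.0192.

23.02 years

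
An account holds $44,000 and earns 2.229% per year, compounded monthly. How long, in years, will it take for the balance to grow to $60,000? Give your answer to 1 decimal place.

We need (1 + 0.0018575)^(12t) = 1.3636, so 12t = ln 1.3636 / ln 1.001858 ≈ 167.1294.
t ≈ 167.1294/12 = 13.9275 years.

13.9 years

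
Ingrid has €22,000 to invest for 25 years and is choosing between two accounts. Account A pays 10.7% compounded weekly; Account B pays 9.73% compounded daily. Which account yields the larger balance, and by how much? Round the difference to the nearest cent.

A: (1 + 0.107/52)^1300 ≈ 14.4725189467, so 22,000 × 14.4725189467 ≈ 318,395.4168.
B: (1 + 0.0973/365)^9125 ≈ 11.3836240446, so 22,000 × 11.3836240446 ≈ 250,439.7290.
Difference ≈ 67,955.6878 in favor of A.

Account A, by €67,955.69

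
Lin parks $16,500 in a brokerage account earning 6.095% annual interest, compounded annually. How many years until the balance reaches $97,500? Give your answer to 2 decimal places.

30.03 years

(1 + 0.06095)^t = 97,500/16,500 = 5.9091.
t·ln(1 + 0.06095) = ln(5.9091); t = 1.7765/0.0591647 ≈ 30.0262.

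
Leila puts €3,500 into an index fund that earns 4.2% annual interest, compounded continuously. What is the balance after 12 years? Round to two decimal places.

A = P·e^(rt) = 3,500·e^(0.042·12) = 3,500·e^0.504.
e^0.504 ≈ 1.655329363, so A ≈ 5,793.6528.

€5,793.65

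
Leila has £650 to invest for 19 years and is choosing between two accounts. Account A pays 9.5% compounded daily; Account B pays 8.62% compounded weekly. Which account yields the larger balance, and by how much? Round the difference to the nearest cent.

Account A, by £612.09

A: (1 + 0.095/365)^6935 ≈ 6.078543695, so 650 × 6.078543695 ≈ 3,951.0534.
B: (1 + 0.0862/52)^988 ≈ 5.136870357, so 650 × 5.136870357 ≈ 3,338.9657.
Difference ≈ 612.0877 in favor of A.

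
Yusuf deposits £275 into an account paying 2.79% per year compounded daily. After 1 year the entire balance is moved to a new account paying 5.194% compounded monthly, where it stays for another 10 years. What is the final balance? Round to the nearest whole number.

£475

After 1 years at 2.79%: 275 × 1.02829175 ≈ 282.7802.
Then 10 years at 5.194%: 282.7802 × 1.67913565 ≈ 474.8264.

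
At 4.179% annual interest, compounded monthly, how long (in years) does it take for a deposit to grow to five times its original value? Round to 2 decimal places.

(1 + 0.0034825)^(12t) = 5.
12t = ln 5 / ln(1 + 0.0034825) ≈ 1.6094/0.00347645 ≈ 462.9544.
t ≈ 38.5795.

38.58 years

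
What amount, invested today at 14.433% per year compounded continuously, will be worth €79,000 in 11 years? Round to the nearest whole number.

€16,148

P = A·e^(−rt) = 79,000·e^(−1.58763).
e^(−1.58763) ≈ 0.2044094886, so P ≈ 16,148.3496.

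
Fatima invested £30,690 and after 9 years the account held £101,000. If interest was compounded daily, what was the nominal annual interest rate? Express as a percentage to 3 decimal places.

The 3285-period growth factor is 101,000/30,690 = 3.29097.
r/365 = 3.29097^(1/3285) − 1 ≈ 0.000362679, so r ≈ 365·0.000362679 = 13.23777%.

13.238%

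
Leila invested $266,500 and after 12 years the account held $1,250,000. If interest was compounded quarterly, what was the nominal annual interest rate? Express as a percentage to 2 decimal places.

The 48-period growth factor is 1,250,000/266,500 = 4.69043.
r/4 = 4.69043^(1/48) − 1 ≈ 0.0327224, so r ≈ 4·0.0327224 = 13.08896%.

13.09%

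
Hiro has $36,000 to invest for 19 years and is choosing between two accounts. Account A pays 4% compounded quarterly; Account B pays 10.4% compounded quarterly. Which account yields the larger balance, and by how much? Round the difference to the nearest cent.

A: (1 + 0.01)^76 ≈ 2.130219753, so 36,000 × 2.130219753 ≈ 76,687.9111.
B: (1 + 0.026)^76 ≈ 7.03395230148, so 36,000 × 7.03395230148 ≈ 253,222.2829.
Difference ≈ 176,534.3717 in favor of B.

Account B, by $176,534.37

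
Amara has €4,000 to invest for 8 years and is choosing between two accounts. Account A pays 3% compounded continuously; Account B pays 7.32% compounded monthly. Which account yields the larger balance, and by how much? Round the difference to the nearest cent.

Account B, by €2,086.51

Account A growth factor: e^(0.03·8) = e^0.24 ≈ 1.27124915; balance ≈ 5,084.9966.
Account B growth factor: (1 + 0.0061)^96 ≈ 1.792876208; balance ≈ 7,171.5048.
Account B is larger by 2,086.5082.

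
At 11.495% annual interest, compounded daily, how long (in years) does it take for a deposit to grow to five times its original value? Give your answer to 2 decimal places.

14.00 years

(1 + 0.000314932)^(365t) = 5.
365t = ln 5 / ln(1 + 0.000314932) ≈ 1.6094/0.000314882 ≈ 5111.2426.
t ≈ 14.0034.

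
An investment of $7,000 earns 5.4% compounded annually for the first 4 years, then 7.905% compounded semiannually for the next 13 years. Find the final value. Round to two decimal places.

After 4 years at 5.4%: 7,000 × 1.2341343591 ≈ 8,638.9405.
Then 13 years at 7.905%: 8,638.9405 × 2.7397339834 ≈ 23,668.3989.

$23,668.40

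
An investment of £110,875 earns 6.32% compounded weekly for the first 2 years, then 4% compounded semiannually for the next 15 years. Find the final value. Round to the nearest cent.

£227,876.89

Phase 1: 110,875·(1 + 0.0632/52)^104 ≈ 125,804.1950.
Phase 2: 125,804.1950·(1 + 0.02)^30 ≈ 227,876.8860.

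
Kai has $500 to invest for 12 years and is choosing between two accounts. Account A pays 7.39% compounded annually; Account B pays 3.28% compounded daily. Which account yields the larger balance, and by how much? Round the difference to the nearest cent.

Account A, by $435.21

A: (1 + 0.0739)^12 ≈ 2.352697595, so 500 × 2.352697595 ≈ 1,176.3488.
B: (1 + 0.0328/365)^4380 ≈ 1.48228129, so 500 × 1.48228129 ≈ 741.1406.
Difference ≈ 435.2082 in favor of A.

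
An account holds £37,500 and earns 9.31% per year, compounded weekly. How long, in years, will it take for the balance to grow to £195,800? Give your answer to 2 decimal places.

(1 + 0.00179038)^(52t) = 195,800/37,500 = 5.2213.
52t·ln(1 + 0.00179038) = ln(5.2213); 52t = 1.6528/0.00178878 ≈ 923.9534.
t ≈ 17.7683 years.

17.77 years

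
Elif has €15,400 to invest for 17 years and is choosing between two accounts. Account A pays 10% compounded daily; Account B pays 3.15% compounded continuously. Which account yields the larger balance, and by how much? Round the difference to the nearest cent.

Account A growth factor: (1 + 0.1/365)^6205 ≈ 5.472673018; balance ≈ 84,279.1645.
Account B growth factor: e^(0.0315·17) = e^0.5355 ≈ 1.7083021798; balance ≈ 26,307.8536.
Account A is larger by 57,971.3109.

Account A, by €57,971.31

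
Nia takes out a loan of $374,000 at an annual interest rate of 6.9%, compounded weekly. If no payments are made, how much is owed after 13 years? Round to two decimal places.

Growth factor = (1 + 0.069/52)^676 ≈ 2.45077769553.
A ≈ 374,000 × 2.45077769553 ≈ 916,590.8581.

$916,590.86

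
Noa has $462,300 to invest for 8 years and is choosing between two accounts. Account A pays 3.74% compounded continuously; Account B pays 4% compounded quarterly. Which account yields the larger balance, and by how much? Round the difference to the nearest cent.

Account B, by $12,094.38

A: e^(0.0374·8) = e^0.2992 ≈ 1.34877935237, so 462,300 × 1.34877935237 ≈ 623,540.6946.
B: (1 + 0.01)^32 ≈ 1.37494067853, so 462,300 × 1.37494067853 ≈ 635,635.0757.
Difference ≈ 12,094.3811 in favor of B.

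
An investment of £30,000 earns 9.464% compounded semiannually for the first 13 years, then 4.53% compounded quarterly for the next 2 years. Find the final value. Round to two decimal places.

£109,222.35

Phase 1: 30,000·(1 + 0.04732)^26 ≈ 99,812.6482.
Phase 2: 99,812.6482·(1 + 0.011325)^8 ≈ 109,222.3517.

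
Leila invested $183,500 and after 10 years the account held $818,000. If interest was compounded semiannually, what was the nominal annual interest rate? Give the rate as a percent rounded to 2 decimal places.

The 20-period growth factor is 818,000/183,500 = 4.45777.
r/2 = 4.45777^(1/20) − 1 ≈ 0.0775957, so r ≈ 2·0.0775957 = 15.51915%.

15.52%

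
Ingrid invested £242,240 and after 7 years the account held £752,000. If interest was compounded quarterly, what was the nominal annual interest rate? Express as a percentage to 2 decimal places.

The 28-period growth factor is 752,000/242,240 = 3.10436.
r/4 = 3.10436^(1/28) − 1 ≈ 0.041287, so r ≈ 4·0.041287 = 16.51478%.

16.51%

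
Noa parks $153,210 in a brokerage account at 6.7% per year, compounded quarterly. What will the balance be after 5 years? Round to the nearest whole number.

Periodic rate = 6.7%/4 = 0.01675; periods = 4·5 = 20.
A = 153,210·(1 + 0.01675)^20 ≈ 153,210·1.39406691886 ≈ 213,584.9926.

$213,585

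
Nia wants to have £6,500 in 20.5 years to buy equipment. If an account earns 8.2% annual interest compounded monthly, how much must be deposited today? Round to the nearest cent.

Periodic rate = 8.2%/12 = 0.00683333; 246 periods.
P = 6,500/(1 + 0.082/12)^246 ≈ 6,500/5.340304183 ≈ 1,217.1591.

£1,217.16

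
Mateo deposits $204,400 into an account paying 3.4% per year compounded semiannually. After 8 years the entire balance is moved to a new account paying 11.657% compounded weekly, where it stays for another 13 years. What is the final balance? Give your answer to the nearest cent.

Phase 1: 204,400·(1 + 0.017)^16 ≈ 267,680.1323.
Phase 2: 267,680.1323·(1 + 0.11657/52)^676 ≈ 1,216,224.5338.

$1,216,224.53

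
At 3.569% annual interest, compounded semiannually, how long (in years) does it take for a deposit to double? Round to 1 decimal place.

19.6 years

(1 + 0.017845)^(2t) = 2.
2t = ln 2 / ln(1 + 0.017845) ≈ 0.69315/0.0176876 ≈ 39.1882.
t ≈ 19.5941.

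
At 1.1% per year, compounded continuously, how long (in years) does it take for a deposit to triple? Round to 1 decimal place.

99.9 years

e^(0.011t) = 3, so 0.011t = ln 3 ≈ 1.0986.
t ≈ 1.0986/0.011 ≈ 99.8738.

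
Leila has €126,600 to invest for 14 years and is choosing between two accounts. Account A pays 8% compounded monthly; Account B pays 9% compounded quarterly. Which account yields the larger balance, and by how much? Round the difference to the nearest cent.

A: (1 + 0.08/12)^168 ≈ 3.05348382582, so 126,600 × 3.05348382582 ≈ 386,571.0523.
B: (1 + 0.0225)^56 ≈ 3.47652801998, so 126,600 × 3.47652801998 ≈ 440,128.4473.
Difference ≈ 53,557.3950 in favor of B.

Account B, by €53,557.39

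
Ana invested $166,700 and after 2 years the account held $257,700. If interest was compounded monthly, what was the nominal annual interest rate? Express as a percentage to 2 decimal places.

The 24-period growth factor is 257,700/166,700 = 1.54589.
r/12 = 1.54589^(1/24) − 1 ≈ 0.0183157, so r ≈ 12·0.0183157 = 21.97887%.

21.98%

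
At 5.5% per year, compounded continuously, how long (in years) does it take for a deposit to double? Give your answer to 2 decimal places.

12.60 years

e^(0.055t) = 2, so 0.055t = ln 2 ≈ 0.69315.
t ≈ 0.69315/0.055 ≈ 12.6027.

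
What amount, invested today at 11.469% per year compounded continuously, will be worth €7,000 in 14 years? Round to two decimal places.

€1,405.30

P = A·e^(−rt) = 7,000·e^(−1.60566).
e^(−1.60566) ≈ 0.2007570115, so P ≈ 1,405.2991.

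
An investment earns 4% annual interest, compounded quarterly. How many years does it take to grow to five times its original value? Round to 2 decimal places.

(1 + 0.01)^(4t) = 5.
4t = ln 5 / ln(1 + 0.01) ≈ 1.6094/0.00995033 ≈ 161.7472.
t ≈ 40.4368.

40.44 years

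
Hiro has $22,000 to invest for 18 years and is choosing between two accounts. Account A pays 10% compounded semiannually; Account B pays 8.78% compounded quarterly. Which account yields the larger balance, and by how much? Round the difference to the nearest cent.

Account A, by $22,379.32

Account A growth factor: (1 + 0.05)^36 ≈ 5.79181613597; balance ≈ 127,419.9550.
Account B growth factor: (1 + 0.02195)^72 ≈ 4.77457429561; balance ≈ 105,040.6345.
Account A is larger by 22,379.3205.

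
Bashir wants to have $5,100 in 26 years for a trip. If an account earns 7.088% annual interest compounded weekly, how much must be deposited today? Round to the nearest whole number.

$809

Growth factor = (1 + 0.07088/52)^1352 ≈ 6.306779378.
P = 5,100/6.306779378 ≈ 808.6536.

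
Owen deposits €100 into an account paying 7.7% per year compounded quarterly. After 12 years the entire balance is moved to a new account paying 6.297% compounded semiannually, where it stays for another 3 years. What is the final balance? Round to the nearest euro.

€301

After 12 years at 7.7%: 100 × 2.49732213 ≈ 249.7322.
Then 3 years at 6.297%: 249.7322 × 1.20441873 ≈ 300.7822.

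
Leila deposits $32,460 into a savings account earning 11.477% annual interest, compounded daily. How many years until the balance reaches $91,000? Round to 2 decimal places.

8.98 years

(1 + 0.000314438)^(365t) = 91,000/32,460 = 2.8035.
365t·ln(1 + 0.000314438) = ln(2.8035); 365t = 1.0309/0.000314389 ≈ 3278.9034.
t ≈ 8.9833 years.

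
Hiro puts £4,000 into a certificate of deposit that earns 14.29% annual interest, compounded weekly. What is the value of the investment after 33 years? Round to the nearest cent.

Growth factor = (1 + 0.1429/52)^1716 ≈ 110.966937134.
A ≈ 4,000 × 110.966937134 ≈ 443,867.7485.

£443,867.75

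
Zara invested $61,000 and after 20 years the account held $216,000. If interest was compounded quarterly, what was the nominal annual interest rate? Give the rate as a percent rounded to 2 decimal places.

The 80-period growth factor is 216,000/61,000 = 3.54098.
r/4 = 3.54098^(1/80) − 1 ≈ 0.0159306, so r ≈ 4·0.0159306 = 6.37225%.

6.37%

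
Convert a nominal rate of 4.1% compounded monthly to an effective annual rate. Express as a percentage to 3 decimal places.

4.178%

EAR = (1 + 4.1%/12)^12 − 1 = (1 + 0.00341667)^12 − 1.
(1 + 0.00341667)^12 ≈ 1.041779, so EAR ≈ 4.17793%.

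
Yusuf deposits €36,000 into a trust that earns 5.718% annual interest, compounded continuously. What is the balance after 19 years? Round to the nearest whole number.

A = P·e^(rt) = 36,000·e^(0.05718·19) = 36,000·e^1.08642.
e^1.08642 ≈ 2.9636452084, so A ≈ 106,691.2275.

€106,691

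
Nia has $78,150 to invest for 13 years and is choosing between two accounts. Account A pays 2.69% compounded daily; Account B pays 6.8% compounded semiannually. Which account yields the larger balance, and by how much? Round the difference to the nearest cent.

Account B, by $75,541.90

Account A growth factor: (1 + 0.0269/365)^4745 ≈ 1.41862361229; balance ≈ 110,865.4353.
Account B growth factor: (1 + 0.034)^26 ≈ 2.38525056672; balance ≈ 186,407.3318.
Account B is larger by 75,541.8965.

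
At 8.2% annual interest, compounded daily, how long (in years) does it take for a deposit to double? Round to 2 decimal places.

8.45 years

(1 + 0.000224658)^(365t) = 2.
365t = ln 2 / ln(1 + 0.000224658) ≈ 0.69315/0.000224632 ≈ 3085.6968.
t ≈ 8.4540.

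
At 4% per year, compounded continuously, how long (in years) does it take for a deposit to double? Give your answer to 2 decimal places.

17.33 years

e^(0.04t) = 2, so 0.04t = ln 2 ≈ 0.69315.
t ≈ 0.69315/0.04 ≈ 17.3287.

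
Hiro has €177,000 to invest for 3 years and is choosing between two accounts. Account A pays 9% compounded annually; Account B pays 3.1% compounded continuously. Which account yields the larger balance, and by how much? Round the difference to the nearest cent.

Account A growth factor: (1 + 0.09)^3 ≈ 1.295029; balance ≈ 229,220.1330.
Account B growth factor: e^(0.031·3) = e^0.093 ≈ 1.09746173527; balance ≈ 194,250.7271.
Account A is larger by 34,969.4059.

Account A, by €34,969.41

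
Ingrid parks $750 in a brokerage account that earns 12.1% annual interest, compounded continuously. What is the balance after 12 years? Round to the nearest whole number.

$3,204

A = P·e^(rt) = 750·e^(0.121·12) = 750·e^1.452.
e^1.452 ≈ 4.271649276, so A ≈ 3,203.7370.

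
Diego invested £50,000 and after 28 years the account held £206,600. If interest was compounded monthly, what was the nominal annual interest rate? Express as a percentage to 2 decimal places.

(1 + r/12)^336 = 206,600/50,000 = 4.132.
1 + r/12 = 4.132^(1/336) ≈ 1.004231, so r/12 ≈ 0.00423143.
r ≈ 12·0.00423143 = 5.07772%.

5.08%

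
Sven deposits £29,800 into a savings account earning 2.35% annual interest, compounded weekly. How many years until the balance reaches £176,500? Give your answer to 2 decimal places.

75.71 years

We need (1 + 0.000451923)^(52t) = 5.9228, so 52t = ln 5.9228 / ln 1.000452 ≈ 3936.9850.
t ≈ 3936.9850/52 = 75.7113 years.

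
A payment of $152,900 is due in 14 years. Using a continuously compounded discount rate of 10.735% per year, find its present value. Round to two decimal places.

$34,017.81

P = A·e^(−rt) = 152,900·e^(−1.5029).
e^(−1.5029) ≈ 0.22248402004, so P ≈ 34,017.8067.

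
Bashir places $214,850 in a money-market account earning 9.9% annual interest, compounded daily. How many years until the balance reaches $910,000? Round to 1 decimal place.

We need (1 + 0.000271233)^(365t) = 4.2355, so 365t = ln 4.2355 / ln 1.000271 ≈ 5322.7332.
t ≈ 5322.7332/365 = 14.5828 years.

14.6 years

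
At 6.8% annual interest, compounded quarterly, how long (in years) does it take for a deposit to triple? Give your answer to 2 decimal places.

16.29 years

(1 + 0.017)^(4t) = 3.
4t = ln 3 / ln(1 + 0.017) ≈ 1.0986/0.0168571 ≈ 65.1720.
t ≈ 16.2930.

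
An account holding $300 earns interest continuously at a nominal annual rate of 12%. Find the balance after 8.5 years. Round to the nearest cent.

A = P·e^(rt) = 300·e^(0.12·8.5) = 300·e^1.02.
e^1.02 ≈ 2.77319476, so A ≈ 831.9584.

$831.96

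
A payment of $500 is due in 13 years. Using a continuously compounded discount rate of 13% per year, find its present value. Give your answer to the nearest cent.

$92.26

P = A·e^(−rt) = 500·e^(−1.69).
e^(−1.69) ≈ 0.184519524, so P ≈ 92.2598.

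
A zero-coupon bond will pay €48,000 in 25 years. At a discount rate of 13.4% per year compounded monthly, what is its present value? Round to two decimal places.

€1,715.61

Periodic rate = 13.4%/12 = 0.0111667; 300 periods.
P = 48,000/(1 + 0.134/12)^300 ≈ 48,000/27.978431776 ≈ 1,715.6072.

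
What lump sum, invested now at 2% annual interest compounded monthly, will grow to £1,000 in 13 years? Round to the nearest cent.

£771.22

Growth factor = (1 + 0.02/12)^156 ≈ 1.29664943.
P = 1,000/1.29664943 ≈ 771.2185.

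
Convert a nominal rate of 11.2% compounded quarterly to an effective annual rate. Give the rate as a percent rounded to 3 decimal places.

EAR = (1 + 11.2%/4)^4 − 1 = (1 + 0.028)^4 − 1.
(1 + 0.028)^4 ≈ 1.116792, so EAR ≈ 11.67924%.

11.679%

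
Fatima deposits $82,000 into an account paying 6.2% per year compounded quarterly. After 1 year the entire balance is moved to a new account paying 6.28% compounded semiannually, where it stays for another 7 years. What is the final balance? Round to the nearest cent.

$134,435.31

Phase 1: 82,000·(1 + 0.0155)^4 ≈ 87,203.4292.
Phase 2: 87,203.4292·(1 + 0.0314)^14 ≈ 134,435.3067.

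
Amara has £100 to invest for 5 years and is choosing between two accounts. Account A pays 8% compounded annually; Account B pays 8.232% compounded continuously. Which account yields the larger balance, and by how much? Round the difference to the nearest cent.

A: (1 + 0.08)^5 ≈ 1.46932808, so 100 × 1.46932808 ≈ 146.9328.
B: e^(0.08232·5) = e^0.4116 ≈ 1.50923062, so 100 × 1.50923062 ≈ 150.9231.
Difference ≈ 3.9903 in favor of B.

Account B, by £3.99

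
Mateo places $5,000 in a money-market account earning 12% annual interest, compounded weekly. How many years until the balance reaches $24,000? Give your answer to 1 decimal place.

(1 + 0.00230769)^(52t) = 24,000/5,000 = 4.8.
52t·ln(1 + 0.00230769) = ln(4.8); 52t = 1.5686/0.00230503 ≈ 680.5176.
t ≈ 13.0869 years.

13.1 years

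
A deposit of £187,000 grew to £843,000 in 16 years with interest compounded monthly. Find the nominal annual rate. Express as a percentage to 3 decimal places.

The 192-period growth factor is 843,000/187,000 = 4.50802.
r/12 = 4.50802^(1/192) − 1 ≈ 0.00787385, so r ≈ 12·0.00787385 = 9.44862%.

9.449%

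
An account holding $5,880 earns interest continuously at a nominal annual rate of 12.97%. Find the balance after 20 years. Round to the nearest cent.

$78,693.20

A = P·e^(rt) = 5,880·e^(0.1297·20) = 5,880·e^2.594.
e^2.594 ≈ 13.38319747, so A ≈ 78,693.2011.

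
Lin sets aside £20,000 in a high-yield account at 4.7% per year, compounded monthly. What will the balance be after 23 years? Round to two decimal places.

Growth factor = (1 + 0.047/12)^276 ≈ 2.9414085142.
A ≈ 20,000 × 2.9414085142 ≈ 58,828.1703.

£58,828.17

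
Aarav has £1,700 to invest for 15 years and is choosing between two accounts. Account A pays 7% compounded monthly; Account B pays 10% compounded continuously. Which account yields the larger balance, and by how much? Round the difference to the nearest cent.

Account A growth factor: (1 + 0.07/12)^180 ≈ 2.848946731; balance ≈ 4,843.2094.
Account B growth factor: e^(0.1·15) = e^1.5 ≈ 4.48168907; balance ≈ 7,618.8714.
Account B is larger by 2,775.6620.

Account B, by £2,775.66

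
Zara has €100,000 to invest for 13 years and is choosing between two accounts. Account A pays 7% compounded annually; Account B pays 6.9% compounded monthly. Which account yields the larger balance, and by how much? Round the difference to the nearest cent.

Account B, by €3,609.86

A: (1 + 0.07)^13 ≈ 2.40984500019, so 100,000 × 2.40984500019 ≈ 240,984.5000.
B: (1 + 0.00575)^156 ≈ 2.44594357384, so 100,000 × 2.44594357384 ≈ 244,594.3574.
Difference ≈ 3,609.8574 in favor of B.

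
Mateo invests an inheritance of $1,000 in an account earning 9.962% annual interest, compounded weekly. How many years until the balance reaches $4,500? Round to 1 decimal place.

15.1 years

We need (1 + 0.00191577)^(52t) = 4.5, so 52t = ln 4.5 / ln 1.001916 ≈ 785.8554.
t ≈ 785.8554/52 = 15.1126 years.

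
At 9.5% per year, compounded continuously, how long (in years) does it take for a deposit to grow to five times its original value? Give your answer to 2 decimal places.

16.94 years

e^(0.095t) = 5, so 0.095t = ln 5 ≈ 1.6094.
t ≈ 1.6094/0.095 ≈ 16.9415.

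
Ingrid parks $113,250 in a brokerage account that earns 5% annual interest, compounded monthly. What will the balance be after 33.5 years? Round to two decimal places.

$602,518.18

Growth factor = (1 + 0.05/12)^402 ≈ 5.32024885632.
A ≈ 113,250 × 5.32024885632 ≈ 602,518.1830.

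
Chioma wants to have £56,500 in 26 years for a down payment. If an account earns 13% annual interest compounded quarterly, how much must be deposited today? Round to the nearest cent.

Growth factor = (1 + 0.0325)^104 ≈ 27.833400844.
P = 56,500/27.833400844 ≈ 2,029.9352.

£2,029.94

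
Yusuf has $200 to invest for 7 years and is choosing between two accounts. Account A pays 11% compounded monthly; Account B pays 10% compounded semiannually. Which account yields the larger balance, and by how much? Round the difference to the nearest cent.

A: (1 + 0.11/12)^84 ≈ 2.15220361, so 200 × 2.15220361 ≈ 430.4407.
B: (1 + 0.05)^14 ≈ 1.9799316, so 200 × 1.9799316 ≈ 395.9863.
Difference ≈ 34.4544 in favor of A.

Account A, by $34.45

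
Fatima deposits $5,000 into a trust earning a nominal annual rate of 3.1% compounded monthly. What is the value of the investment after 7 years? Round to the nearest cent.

$6,209.98

Growth factor = (1 + 0.031/12)^84 ≈ 1.241996531.
A ≈ 5,000 × 1.241996531 ≈ 6,209.9827.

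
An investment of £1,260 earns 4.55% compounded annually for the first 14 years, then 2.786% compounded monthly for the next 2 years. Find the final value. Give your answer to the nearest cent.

Phase 1: 1,260·(1 + 0.0455)^14 ≈ 2,349.1301.
Phase 2: 2,349.1301·(1 + 0.02786/12)^24 ≈ 2,483.5786.

£2,483.58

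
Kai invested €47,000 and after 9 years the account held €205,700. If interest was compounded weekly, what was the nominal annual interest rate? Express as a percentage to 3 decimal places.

16.429%

The 468-period growth factor is 205,700/47,000 = 4.3766.
r/52 = 4.3766^(1/468) − 1 ≈ 0.00315941, so r ≈ 52·0.00315941 = 16.42891%.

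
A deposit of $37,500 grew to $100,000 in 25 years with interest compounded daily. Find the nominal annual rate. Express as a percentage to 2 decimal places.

3.92%

(1 + r/365)^9125 = 100,000/37,500 = 2.66667.
1 + r/365 = 2.66667^(1/9125) ≈ 1.000107, so r/365 ≈ 0.000107494.
r ≈ 365·0.000107494 = 3.92353%.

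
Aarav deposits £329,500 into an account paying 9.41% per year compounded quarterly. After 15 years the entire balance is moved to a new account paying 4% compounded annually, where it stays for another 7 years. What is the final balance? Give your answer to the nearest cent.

£1,749,830.94

Phase 1: 329,500·(1 + 0.023525)^60 ≈ 1,329,727.6989.
Phase 2: 1,329,727.6989·(1 + 0.04)^7 ≈ 1,749,830.9367.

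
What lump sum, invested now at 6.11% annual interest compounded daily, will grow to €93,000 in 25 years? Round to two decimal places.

Growth factor = (1 + 0.0611/365)^9125 ≈ 4.6060569453.
P = 93,000/4.6060569453 ≈ 20,190.8055.

€20,190.81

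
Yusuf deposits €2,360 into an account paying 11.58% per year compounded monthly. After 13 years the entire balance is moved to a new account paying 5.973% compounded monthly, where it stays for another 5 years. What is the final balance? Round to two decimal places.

Phase 1: 2,360·(1 + 0.00965)^156 ≈ 10,557.5839.
Phase 2: 10,557.5839·(1 + 0.0049775)^60 ≈ 14,221.4822.

€14,221.48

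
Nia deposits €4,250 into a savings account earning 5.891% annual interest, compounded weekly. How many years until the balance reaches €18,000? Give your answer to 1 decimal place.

24.5 years

(1 + 0.00113288)^(52t) = 18,000/4,250 = 4.2353.
52t·ln(1 + 0.00113288) = ln(4.2353); 52t = 1.4435/0.00113224 ≈ 1274.8609.
t ≈ 24.5166 years.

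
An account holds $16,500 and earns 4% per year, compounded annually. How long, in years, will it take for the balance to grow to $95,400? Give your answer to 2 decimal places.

44.74 years

We need (1 + 0.04)^t = 5.7818, so t = ln 5.7818 / ln 1.04 ≈ 44.7396.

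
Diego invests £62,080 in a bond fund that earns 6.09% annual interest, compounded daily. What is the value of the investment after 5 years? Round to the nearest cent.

Growth factor = (1 + 0.0609/365)^1825 ≈ 1.3559124195.
A ≈ 62,080 × 1.3559124195 ≈ 84,175.0430.

£84,175.04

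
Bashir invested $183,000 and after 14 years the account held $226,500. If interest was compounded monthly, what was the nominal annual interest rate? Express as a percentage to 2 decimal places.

The 168-period growth factor is 226,500/183,000 = 1.2377.
r/12 = 1.2377^(1/168) − 1 ≈ 0.0012702, so r ≈ 12·0.0012702 = 1.52424%.

1.52%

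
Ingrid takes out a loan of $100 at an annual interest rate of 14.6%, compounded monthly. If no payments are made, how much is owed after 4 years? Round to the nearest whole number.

Periodic rate = 14.6%/12 = 0.0121667; periods = 12·4 = 48.
A = 100·(1 + 0.146/12)^48 ≈ 100·1.78688859 ≈ 178.6889.

$179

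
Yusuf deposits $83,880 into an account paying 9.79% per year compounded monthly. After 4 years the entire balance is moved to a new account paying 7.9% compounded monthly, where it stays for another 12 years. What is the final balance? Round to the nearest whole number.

$318,713

Phase 1: 83,880·(1 + 0.0979/12)^48 ≈ 123,890.5407.
Phase 2: 123,890.5407·(1 + 0.079/12)^144 ≈ 318,713.1774.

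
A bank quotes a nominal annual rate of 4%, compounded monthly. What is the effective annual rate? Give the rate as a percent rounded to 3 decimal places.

EAR = (1 + 4%/12)^12 − 1 = (1 + 0.00333333)^12 − 1.
(1 + 0.00333333)^12 ≈ 1.040742, so EAR ≈ 4.07415%.

4.074%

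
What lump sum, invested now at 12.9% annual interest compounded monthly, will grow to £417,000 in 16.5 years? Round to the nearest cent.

Periodic rate = 12.9%/12 = 0.01075; 198 periods.
P = 417,000/(1 + 0.01075)^198 ≈ 417,000/8.30734986344 ≈ 50,196.5136.

£50,196.51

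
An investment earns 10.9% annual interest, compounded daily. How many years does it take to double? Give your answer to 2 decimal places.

6.36 years

(1 + 0.00029863)^(365t) = 2.
365t = ln 2 / ln(1 + 0.00029863) ≈ 0.69315/0.000298586 ≈ 2321.4357.
t ≈ 6.3601.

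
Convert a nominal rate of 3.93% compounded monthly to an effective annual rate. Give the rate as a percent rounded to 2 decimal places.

One year is 12 periods at 0.003275 each: (1 + 0.003275)^12 ≈ 1.040016.
EAR = 1.040016 − 1 ≈ 4.00157%.

4.00%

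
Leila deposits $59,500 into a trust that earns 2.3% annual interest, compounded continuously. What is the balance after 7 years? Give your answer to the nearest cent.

A = P·e^(rt) = 59,500·e^(0.023·7) = 59,500·e^0.161.
e^0.161 ≈ 1.1746849688, so A ≈ 69,893.7556.

$69,893.76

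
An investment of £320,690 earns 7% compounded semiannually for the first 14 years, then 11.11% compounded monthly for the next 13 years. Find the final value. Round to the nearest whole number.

After 14 years at 7%: 320,690 × 2.620171957061 ≈ 840,262.9449.
Then 13 years at 11.11%: 840,262.9449 × 4.210810205482 ≈ 3,538,187.7837.

£3,538,188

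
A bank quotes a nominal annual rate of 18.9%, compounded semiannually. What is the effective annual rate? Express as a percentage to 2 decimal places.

19.79%

EAR = (1 + 18.9%/2)^2 − 1 = (1 + 0.0945)^2 − 1.
(1 + 0.0945)^2 ≈ 1.19793, so EAR ≈ 19.79302%.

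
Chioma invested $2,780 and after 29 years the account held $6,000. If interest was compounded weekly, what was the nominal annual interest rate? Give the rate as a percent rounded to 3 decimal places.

The 1508-period growth factor is 6,000/2,780 = 2.15827.
r/52 = 2.15827^(1/1508) − 1 ≈ 0.000510282, so r ≈ 52·0.000510282 = 2.65346%.

2.653%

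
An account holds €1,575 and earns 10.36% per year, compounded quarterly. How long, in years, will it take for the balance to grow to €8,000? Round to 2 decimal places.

15.89 years

(1 + 0.0259)^(4t) = 8,000/1,575 = 5.0794.
4t·ln(1 + 0.0259) = ln(5.0794); 4t = 1.6252/0.0255703 ≈ 63.5576.
t ≈ 15.8894 years.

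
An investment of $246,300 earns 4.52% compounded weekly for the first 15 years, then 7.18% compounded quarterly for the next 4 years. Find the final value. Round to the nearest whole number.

$644,780

After 15 years at 4.52%: 246,300 × 1.96935386456 ≈ 485,051.8568.
Then 4 years at 7.18%: 485,051.8568 × 1.32930043634 ≈ 644,779.6449.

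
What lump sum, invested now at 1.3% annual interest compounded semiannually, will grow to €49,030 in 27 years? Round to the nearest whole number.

Periodic rate = 1.3%/2 = 0.0065; 54 periods.
P = 49,030/(1 + 0.0065)^54 ≈ 49,030/1.4188748087 ≈ 34,555.5504.

€34,556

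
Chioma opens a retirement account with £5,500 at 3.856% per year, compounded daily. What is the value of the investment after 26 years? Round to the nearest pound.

£14,988

Periodic rate = 3.856%/365 = 0.000105644; periods = 365·26 = 9490.
A = 5,500·(1 + 0.03856/365)^9490 ≈ 5,500·2.7251052374 ≈ 14,988.0788.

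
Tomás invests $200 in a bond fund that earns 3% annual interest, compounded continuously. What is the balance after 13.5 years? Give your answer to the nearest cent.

$299.86

A = P·e^(rt) = 200·e^(0.03·13.5) = 200·e^0.405.
e^0.405 ≈ 1.4993025, so A ≈ 299.8605.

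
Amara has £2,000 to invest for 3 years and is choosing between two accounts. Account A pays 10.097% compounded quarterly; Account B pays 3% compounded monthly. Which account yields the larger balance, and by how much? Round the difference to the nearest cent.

A: (1 + 0.0252425)^12 ≈ 1.348711969, so 2,000 × 1.348711969 ≈ 2,697.4239.
B: (1 + 0.0025)^36 ≈ 1.094051401, so 2,000 × 1.094051401 ≈ 2,188.1028.
Difference ≈ 509.3211 in favor of A.

Account A, by £509.32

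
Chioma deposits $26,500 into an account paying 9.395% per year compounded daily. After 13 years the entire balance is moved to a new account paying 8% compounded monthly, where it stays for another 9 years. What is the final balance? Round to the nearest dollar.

$184,186

After 13 years at 9.395%: 26,500 × 3.39123052039 ≈ 89,867.6088.
Then 9 years at 8%: 89,867.6088 × 2.04953023579 ≈ 184,186.3814.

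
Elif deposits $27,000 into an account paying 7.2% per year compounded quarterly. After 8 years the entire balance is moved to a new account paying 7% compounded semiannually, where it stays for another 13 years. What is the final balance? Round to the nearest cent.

$116,880.42

Phase 1: 27,000·(1 + 0.018)^32 ≈ 47,785.1177.
Phase 2: 47,785.1177·(1 + 0.035)^26 ≈ 116,880.4177.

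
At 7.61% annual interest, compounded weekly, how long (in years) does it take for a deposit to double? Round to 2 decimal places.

(1 + 0.00146346)^(52t) = 2.
52t = ln 2 / ln(1 + 0.00146346) ≈ 0.69315/0.00146239 ≈ 473.9819.
t ≈ 9.1150.

9.12 years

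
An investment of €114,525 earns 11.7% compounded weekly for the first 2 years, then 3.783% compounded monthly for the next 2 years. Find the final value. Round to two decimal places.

Phase 1: 114,525·(1 + 0.00225)^104 ≈ 144,680.8503.
Phase 2: 144,680.8503·(1 + 0.0031525)^24 ≈ 156,033.5854.

€156,033.59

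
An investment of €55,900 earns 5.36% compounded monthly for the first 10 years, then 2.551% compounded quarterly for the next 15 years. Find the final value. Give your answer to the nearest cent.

€139,743.12

After 10 years at 5.36%: 55,900 × 1.70711785914 ≈ 95,427.8883.
Then 15 years at 2.551%: 95,427.8883 × 1.46438445641 ≈ 139,743.1164.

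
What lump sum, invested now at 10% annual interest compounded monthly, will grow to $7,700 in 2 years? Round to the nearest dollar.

$6,309

Growth factor = (1 + 0.1/12)^24 ≈ 1.220390961.
P = 7,700/1.220390961 ≈ 6,309.4535.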